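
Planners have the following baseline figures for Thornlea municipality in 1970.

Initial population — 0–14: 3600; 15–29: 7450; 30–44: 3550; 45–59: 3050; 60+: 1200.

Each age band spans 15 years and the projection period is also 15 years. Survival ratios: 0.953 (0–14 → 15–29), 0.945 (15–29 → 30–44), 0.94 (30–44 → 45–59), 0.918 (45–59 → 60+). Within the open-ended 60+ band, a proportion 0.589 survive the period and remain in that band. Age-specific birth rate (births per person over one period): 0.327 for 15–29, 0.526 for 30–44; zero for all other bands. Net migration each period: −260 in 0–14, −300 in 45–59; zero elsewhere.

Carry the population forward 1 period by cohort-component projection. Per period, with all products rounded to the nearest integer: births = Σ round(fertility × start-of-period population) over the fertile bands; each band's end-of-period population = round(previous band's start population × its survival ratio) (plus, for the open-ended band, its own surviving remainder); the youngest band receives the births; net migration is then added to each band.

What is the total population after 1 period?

(Groups numbered youngest = 1 to oldest = 5.)
[period 1]
Births: 7450 * 0.327 = 2436  |  3550 * 0.526 = 1867 → total 4303
Group 2: 3600 * 0.953 = 3431
Group 3: 7450 * 0.945 = 7040
Group 4: 3550 * 0.94 = 3337
Group 5: 3050 * 0.918 + 1200 * 0.589 = 2800 + 707 = 3507
Net migration: Group 1 − 260 → 4043; Group 4 − 300 → 3037
Population now: 0–14=4043, 15–29=3431, 30–44=7040, 45–59=3037, 60+=3507
Total after period 1: 4043 + 3431 + 7040 + 3037 + 3507 = 21058

21058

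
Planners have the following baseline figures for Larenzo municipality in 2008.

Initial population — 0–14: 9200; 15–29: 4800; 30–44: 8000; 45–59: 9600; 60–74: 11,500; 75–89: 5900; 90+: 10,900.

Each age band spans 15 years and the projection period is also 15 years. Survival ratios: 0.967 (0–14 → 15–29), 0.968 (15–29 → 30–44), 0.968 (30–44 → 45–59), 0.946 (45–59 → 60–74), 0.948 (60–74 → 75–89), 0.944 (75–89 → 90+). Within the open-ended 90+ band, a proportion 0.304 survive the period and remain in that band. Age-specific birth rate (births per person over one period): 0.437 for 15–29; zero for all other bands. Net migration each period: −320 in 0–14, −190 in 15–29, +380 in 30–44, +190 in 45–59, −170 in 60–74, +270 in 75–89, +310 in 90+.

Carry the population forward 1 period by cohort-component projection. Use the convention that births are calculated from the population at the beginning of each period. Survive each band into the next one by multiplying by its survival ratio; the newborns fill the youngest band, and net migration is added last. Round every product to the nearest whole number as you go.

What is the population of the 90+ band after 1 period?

9194

(Bands numbered youngest = 1 to oldest = 7.)
[period 1]
Births: 4800 × 0.437 = 2098
Band 2: 9200 × 0.967 = 8896
Band 3: 4800 × 0.968 = 4646
Band 4: 8000 × 0.968 = 7744
Band 5: 9600 × 0.946 = 9082
Band 6: 11500 × 0.948 = 10902
Band 7: 5900 × 0.944 + 10900 × 0.304 = 5570 + 3314 = 8884
Net migration: Band 1 − 320 → 1778; Band 2 − 190 → 8706; Band 3 + 380 → 5026; Band 4 + 190 → 7934; Band 5 − 170 → 8912; Band 6 + 270 → 11172; Band 7 + 310 → 9194
End of period: [1778, 8706, 5026, 7934, 8912, 11172, 9194]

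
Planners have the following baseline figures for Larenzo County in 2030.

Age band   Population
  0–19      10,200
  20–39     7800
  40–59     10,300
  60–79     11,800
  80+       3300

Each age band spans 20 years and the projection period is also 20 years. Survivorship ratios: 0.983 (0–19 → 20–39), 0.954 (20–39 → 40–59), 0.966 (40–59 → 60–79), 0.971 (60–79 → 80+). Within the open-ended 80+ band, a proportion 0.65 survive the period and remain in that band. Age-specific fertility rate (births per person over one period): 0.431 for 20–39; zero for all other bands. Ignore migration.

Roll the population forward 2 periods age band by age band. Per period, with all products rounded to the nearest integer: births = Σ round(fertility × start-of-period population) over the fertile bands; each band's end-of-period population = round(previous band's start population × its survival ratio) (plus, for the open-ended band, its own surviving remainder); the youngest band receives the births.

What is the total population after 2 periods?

Call the bands 1 to 5, youngest first.
After projecting period 1:
Births: 7800 * 0.431 = 3362
Band 2: 10200 * 0.983 = 10027
Band 3: 7800 * 0.954 = 7441
Band 4: 10300 * 0.966 = 9950
Band 5: 11800 * 0.971 + 3300 * 0.65 = 11458 + 2145 = 13603
Giving 3362 / 10027 / 7441 / 9950 / 13603.
After projecting period 2:
Births: 10027 * 0.431 = 4322
Band 2: 3362 * 0.983 = 3305
Band 3: 10027 * 0.954 = 9566
Band 4: 7441 * 0.966 = 7188
Band 5: 9950 * 0.971 + 13603 * 0.65 = 9661 + 8842 = 18503
Giving 4322 / 3305 / 9566 / 7188 / 18503.
Total after period 2: 4322 + 3305 + 9566 + 7188 + 18503 = 42884

42884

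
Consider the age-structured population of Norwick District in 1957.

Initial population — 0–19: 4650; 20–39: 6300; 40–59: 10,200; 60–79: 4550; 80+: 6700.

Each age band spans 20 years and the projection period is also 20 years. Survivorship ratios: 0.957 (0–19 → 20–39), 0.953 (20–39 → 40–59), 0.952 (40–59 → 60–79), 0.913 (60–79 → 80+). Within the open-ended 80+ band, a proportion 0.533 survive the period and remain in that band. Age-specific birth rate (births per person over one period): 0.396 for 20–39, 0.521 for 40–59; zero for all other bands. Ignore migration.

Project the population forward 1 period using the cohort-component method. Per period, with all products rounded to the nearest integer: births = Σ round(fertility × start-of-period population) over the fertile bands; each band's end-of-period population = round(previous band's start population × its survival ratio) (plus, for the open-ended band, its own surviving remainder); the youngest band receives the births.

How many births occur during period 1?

After projecting period 1:
Births: 6300 × 0.396 = 2495 ; 10200 × 0.521 = 5314 → total 7809
20–39: 4650 × 0.957 = 4450
40–59: 6300 × 0.953 = 6004
60–79: 10200 × 0.952 = 9710
80+: 4550 × 0.913 + 6700 × 0.533 = 4154 + 3571 = 7725
→ [7809, 4450, 6004, 9710, 7725]

7809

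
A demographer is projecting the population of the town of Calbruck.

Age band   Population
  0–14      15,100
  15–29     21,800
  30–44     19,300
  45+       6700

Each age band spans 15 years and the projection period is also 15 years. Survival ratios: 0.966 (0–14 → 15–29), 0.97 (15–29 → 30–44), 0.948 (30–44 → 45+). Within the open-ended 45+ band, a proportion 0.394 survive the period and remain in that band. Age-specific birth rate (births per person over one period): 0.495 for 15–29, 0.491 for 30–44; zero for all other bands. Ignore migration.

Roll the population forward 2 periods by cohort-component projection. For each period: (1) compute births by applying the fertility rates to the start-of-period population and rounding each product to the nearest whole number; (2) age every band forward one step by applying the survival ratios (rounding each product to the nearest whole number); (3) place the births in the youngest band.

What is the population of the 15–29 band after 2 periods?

Numbering the bands 1..4 from youngest to oldest:
Period 1:
Births: 21800 × 0.495 = 10791  |  19300 × 0.491 = 9476 → 20267
Band 2: 15100 × 0.966 = 14587
Band 3: 21800 × 0.97 = 21146
Band 4: 19300 × 0.948 + 6700 × 0.394 = 18296 + 2640 = 20936
Population now: 0–14=20267, 15–29=14587, 30–44=21146, 45+=20936
Period 2:
Births: 14587 × 0.495 = 7221  |  21146 × 0.491 = 10383 → 17604
Band 2: 20267 × 0.966 = 19578
Band 3: 14587 × 0.97 = 14149
Band 4: 21146 × 0.948 + 20936 × 0.394 = 20046 + 8249 = 28295
Population now: 0–14=17604, 15–29=19578, 30–44=14149, 45+=28295

19578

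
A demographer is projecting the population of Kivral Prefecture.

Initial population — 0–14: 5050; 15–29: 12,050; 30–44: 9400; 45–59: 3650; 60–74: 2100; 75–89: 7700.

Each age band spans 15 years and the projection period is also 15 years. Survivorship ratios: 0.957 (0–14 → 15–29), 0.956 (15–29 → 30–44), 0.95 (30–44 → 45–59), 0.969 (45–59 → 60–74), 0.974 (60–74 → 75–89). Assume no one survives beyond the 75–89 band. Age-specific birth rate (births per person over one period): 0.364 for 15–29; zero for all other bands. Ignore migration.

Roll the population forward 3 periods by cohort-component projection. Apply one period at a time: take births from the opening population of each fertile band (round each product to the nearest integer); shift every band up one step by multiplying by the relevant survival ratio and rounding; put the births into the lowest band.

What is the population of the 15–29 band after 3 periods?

Let group 1 be 0–14 through group 6 = 75–89.
[period 1]
Births: 12050 × 0.364 = 4386
Group 2: 5050 × 0.957 = 4833
Group 3: 12050 × 0.956 = 11520
Group 4: 9400 × 0.95 = 8930
Group 5: 3650 × 0.969 = 3537
Group 6: 2100 × 0.974 = 2045
Population now: 0–14=4386, 15–29=4833, 30–44=11520, 45–59=8930, 60–74=3537, 75–89=2045
[period 2]
Births: 4833 × 0.364 = 1759
Group 2: 4386 × 0.957 = 4197
Group 3: 4833 × 0.956 = 4620
Group 4: 11520 × 0.95 = 10944
Group 5: 8930 × 0.969 = 8653
Group 6: 3537 × 0.974 = 3445
Population now: 0–14=1759, 15–29=4197, 30–44=4620, 45–59=10944, 60–74=8653, 75–89=3445
[period 3]
Births: 4197 × 0.364 = 1528
Group 2: 1759 × 0.957 = 1683
Group 3: 4197 × 0.956 = 4012
Group 4: 4620 × 0.95 = 4389
Group 5: 10944 × 0.969 = 10605
Group 6: 8653 × 0.974 = 8428
Population now: 0–14=1528, 15–29=1683, 30–44=4012, 45–59=4389, 60–74=10605, 75–89=8428

1683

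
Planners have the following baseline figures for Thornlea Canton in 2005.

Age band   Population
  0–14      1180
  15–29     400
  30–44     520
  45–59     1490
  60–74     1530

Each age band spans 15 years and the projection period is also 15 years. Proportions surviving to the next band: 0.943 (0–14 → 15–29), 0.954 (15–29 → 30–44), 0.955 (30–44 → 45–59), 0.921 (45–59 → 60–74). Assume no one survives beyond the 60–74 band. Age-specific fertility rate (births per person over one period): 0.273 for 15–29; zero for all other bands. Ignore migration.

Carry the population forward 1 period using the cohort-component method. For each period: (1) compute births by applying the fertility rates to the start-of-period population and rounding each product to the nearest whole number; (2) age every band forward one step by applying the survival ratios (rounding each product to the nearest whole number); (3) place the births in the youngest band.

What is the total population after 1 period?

3473

(Bands numbered youngest = 1 to oldest = 5.)
Period 1:
Births: 400 × 0.273 = 109
Band 2: 1180 × 0.943 = 1113
Band 3: 400 × 0.954 = 382
Band 4: 520 × 0.955 = 497
Band 5: 1490 × 0.921 = 1372
End of period: [109, 1113, 382, 497, 1372]
Total after period 1: 109 + 1113 + 382 + 497 + 1372 = 3473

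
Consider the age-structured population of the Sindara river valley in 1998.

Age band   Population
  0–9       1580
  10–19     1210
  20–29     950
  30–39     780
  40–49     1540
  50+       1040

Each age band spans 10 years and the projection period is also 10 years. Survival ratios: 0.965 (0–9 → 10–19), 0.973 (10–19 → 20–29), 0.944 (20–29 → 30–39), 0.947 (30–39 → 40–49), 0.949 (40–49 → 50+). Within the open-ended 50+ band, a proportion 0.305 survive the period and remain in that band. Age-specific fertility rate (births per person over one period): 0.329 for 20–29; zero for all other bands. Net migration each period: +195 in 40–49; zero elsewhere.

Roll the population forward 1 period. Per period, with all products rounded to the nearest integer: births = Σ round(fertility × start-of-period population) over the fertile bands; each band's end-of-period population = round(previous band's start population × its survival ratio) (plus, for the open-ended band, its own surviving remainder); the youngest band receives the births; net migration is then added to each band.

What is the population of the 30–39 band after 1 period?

Let group 1 be 0–9 through group 6 = 50+.
[period 1]
Births: 950 × 0.329 = 313
Group 2: 1580 × 0.965 = 1525
Group 3: 1210 × 0.973 = 1177
Group 4: 950 × 0.944 = 897
Group 5: 780 × 0.947 = 739
Group 6: 1540 × 0.949 + 1040 × 0.305 = 1461 + 317 = 1778
Net migration: Group 5 + 195 → 934
End of period: [313, 1525, 1177, 897, 934, 1778]

897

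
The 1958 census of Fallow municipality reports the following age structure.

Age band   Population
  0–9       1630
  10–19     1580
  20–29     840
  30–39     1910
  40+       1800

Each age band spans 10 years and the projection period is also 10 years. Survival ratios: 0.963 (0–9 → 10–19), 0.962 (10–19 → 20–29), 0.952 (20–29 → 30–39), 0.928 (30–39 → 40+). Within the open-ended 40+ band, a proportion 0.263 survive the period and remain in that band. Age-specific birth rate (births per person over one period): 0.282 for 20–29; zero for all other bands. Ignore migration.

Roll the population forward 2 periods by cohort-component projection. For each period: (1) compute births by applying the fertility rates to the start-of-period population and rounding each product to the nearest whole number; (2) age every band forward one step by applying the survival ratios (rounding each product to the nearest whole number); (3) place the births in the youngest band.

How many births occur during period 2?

429

Call the bands 1 to 5, youngest first.
[period 1]
Births: 840 * 0.282 = 237
Band 2: 1630 * 0.963 = 1570
Band 3: 1580 * 0.962 = 1520
Band 4: 840 * 0.952 = 800
Band 5: 1910 * 0.928 + 1800 * 0.263 = 1772 + 473 = 2245
Giving 237 / 1570 / 1520 / 800 / 2245.
[period 2]
Births: 1520 * 0.282 = 429
Band 2: 237 * 0.963 = 228
Band 3: 1570 * 0.962 = 1510
Band 4: 1520 * 0.952 = 1447
Band 5: 800 * 0.928 + 2245 * 0.263 = 742 + 590 = 1332
Giving 429 / 228 / 1510 / 1447 / 1332.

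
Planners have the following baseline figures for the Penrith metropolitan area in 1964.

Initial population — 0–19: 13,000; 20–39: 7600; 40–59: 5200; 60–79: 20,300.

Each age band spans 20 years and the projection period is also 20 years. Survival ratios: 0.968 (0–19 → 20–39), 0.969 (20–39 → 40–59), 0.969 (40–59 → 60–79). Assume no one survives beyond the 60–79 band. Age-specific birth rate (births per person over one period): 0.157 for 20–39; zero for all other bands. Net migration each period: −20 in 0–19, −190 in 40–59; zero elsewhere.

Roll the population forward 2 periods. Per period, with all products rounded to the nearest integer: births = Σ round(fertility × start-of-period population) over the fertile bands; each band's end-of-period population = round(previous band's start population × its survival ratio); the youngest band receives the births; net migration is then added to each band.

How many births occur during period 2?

1976

Call the groups 1 to 4, youngest first.
After projecting period 1:
Births: 7600 × 0.157 = 1193
Group 2: 13000 × 0.968 = 12584
Group 3: 7600 × 0.969 = 7364
Group 4: 5200 × 0.969 = 5039
Net migration: Group 1 − 20 → 1173; Group 3 − 190 → 7174
End of period: [1173, 12584, 7174, 5039]
After projecting period 2:
Births: 12584 × 0.157 = 1976
Group 2: 1173 × 0.968 = 1135
Group 3: 12584 × 0.969 = 12194
Group 4: 7174 × 0.969 = 6952
Net migration: Group 1 − 20 → 1956; Group 3 − 190 → 12004
End of period: [1956, 1135, 12004, 6952]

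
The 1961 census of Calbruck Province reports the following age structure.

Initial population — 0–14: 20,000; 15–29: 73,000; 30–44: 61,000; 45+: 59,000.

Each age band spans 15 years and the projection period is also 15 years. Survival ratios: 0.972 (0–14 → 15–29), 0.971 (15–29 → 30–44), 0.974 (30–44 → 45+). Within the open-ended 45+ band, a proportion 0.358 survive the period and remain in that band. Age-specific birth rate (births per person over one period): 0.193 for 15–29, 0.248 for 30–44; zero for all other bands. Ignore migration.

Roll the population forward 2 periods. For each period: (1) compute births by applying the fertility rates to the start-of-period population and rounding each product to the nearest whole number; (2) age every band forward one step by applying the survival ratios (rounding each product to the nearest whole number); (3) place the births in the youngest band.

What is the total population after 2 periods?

166478

Let group 1 be 0–14 through group 4 = 45+.
Period 1:
Births: 73000 × 0.193 = 14089  |  61000 × 0.248 = 15128 → total 29217
Group 2: 20000 × 0.972 = 19440
Group 3: 73000 × 0.971 = 70883
Group 4: 61000 × 0.974 + 59000 × 0.358 = 59414 + 21122 = 80536
Population now: 0–14=29217, 15–29=19440, 30–44=70883, 45+=80536
Period 2:
Births: 19440 × 0.193 = 3752  |  70883 × 0.248 = 17579 → total 21331
Group 2: 29217 × 0.972 = 28399
Group 3: 19440 × 0.971 = 18876
Group 4: 70883 × 0.974 + 80536 × 0.358 = 69040 + 28832 = 97872
Population now: 0–14=21331, 15–29=28399, 30–44=18876, 45+=97872
Total after period 2: 21331 + 28399 + 18876 + 97872 = 166478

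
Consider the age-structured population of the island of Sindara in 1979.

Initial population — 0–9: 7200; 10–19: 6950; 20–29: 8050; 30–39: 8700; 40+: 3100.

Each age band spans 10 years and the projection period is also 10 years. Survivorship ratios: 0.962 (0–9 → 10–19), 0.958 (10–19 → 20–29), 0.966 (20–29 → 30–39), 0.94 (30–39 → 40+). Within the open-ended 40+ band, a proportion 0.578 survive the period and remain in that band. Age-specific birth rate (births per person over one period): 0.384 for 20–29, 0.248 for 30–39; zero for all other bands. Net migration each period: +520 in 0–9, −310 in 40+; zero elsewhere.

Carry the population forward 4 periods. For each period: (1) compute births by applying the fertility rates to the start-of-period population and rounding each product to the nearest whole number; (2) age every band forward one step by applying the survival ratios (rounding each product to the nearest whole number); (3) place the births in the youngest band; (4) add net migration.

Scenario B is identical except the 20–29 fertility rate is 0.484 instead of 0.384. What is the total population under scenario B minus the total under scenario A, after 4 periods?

Call the groups 1 to 5, youngest first.
— Period 1 —
Births: 8050 × 0.384 = 3091 ; 8700 × 0.248 = 2158 → total 5249
Group 2: 7200 × 0.962 = 6926
Group 3: 6950 × 0.958 = 6658
Group 4: 8050 × 0.966 = 7776
Group 5: 8700 × 0.94 + 3100 × 0.578 = 8178 + 1792 = 9970
Net migration: Group 1 + 520 → 5769; Group 5 − 310 → 9660
Giving 5769 / 6926 / 6658 / 7776 / 9660.
— Period 2 —
Births: 6658 × 0.384 = 2557 ; 7776 × 0.248 = 1928 → total 4485
Group 2: 5769 × 0.962 = 5550
Group 3: 6926 × 0.958 = 6635
Group 4: 6658 × 0.966 = 6432
Group 5: 7776 × 0.94 + 9660 × 0.578 = 7309 + 5583 = 12892
Net migration: Group 1 + 520 → 5005; Group 5 − 310 → 12582
Giving 5005 / 5550 / 6635 / 6432 / 12582.
— Period 3 —
Births: 6635 × 0.384 = 2548 ; 6432 × 0.248 = 1595 → total 4143
Group 2: 5005 × 0.962 = 4815
Group 3: 5550 × 0.958 = 5317
Group 4: 6635 × 0.966 = 6409
Group 5: 6432 × 0.94 + 12582 × 0.578 = 6046 + 7272 = 13318
Net migration: Group 1 + 520 → 4663; Group 5 − 310 → 13008
Giving 4663 / 4815 / 5317 / 6409 / 13008.
— Period 4 —
Births: 5317 × 0.384 = 2042 ; 6409 × 0.248 = 1589 → total 3631
Group 2: 4663 × 0.962 = 4486
Group 3: 4815 × 0.958 = 4613
Group 4: 5317 × 0.966 = 5136
Group 5: 6409 × 0.94 + 13008 × 0.578 = 6024 + 7519 = 13543
Net migration: Group 1 + 520 → 4151; Group 5 − 310 → 13233
Giving 4151 / 4486 / 4613 / 5136 / 13233.
Scenario A total after 4 periods: 31619
Scenario B projection —
— Period 1 —
Births: 8050 × 0.484 = 3896 ; 8700 × 0.248 = 2158 → total 6054
Group 2: 7200 × 0.962 = 6926
Group 3: 6950 × 0.958 = 6658
Group 4: 8050 × 0.966 = 7776
Group 5: 8700 × 0.94 + 3100 × 0.578 = 8178 + 1792 = 9970
Net migration: Group 1 + 520 → 6574; Group 5 − 310 → 9660
Giving 6574 / 6926 / 6658 / 7776 / 9660.
— Period 2 —
Births: 6658 × 0.484 = 3222 ; 7776 × 0.248 = 1928 → total 5150
Group 2: 6574 × 0.962 = 6324
Group 3: 6926 × 0.958 = 6635
Group 4: 6658 × 0.966 = 6432
Group 5: 7776 × 0.94 + 9660 × 0.578 = 7309 + 5583 = 12892
Net migration: Group 1 + 520 → 5670; Group 5 − 310 → 12582
Giving 5670 / 6324 / 6635 / 6432 / 12582.
— Period 3 —
Births: 6635 × 0.484 = 3211 ; 6432 × 0.248 = 1595 → total 4806
Group 2: 5670 × 0.962 = 5455
Group 3: 6324 × 0.958 = 6058
Group 4: 6635 × 0.966 = 6409
Group 5: 6432 × 0.94 + 12582 × 0.578 = 6046 + 7272 = 13318
Net migration: Group 1 + 520 → 5326; Group 5 − 310 → 13008
Giving 5326 / 5455 / 6058 / 6409 / 13008.
— Period 4 —
Births: 6058 × 0.484 = 2932 ; 6409 × 0.248 = 1589 → total 4521
Group 2: 5326 × 0.962 = 5124
Group 3: 5455 × 0.958 = 5226
Group 4: 6058 × 0.966 = 5852
Group 5: 6409 × 0.94 + 13008 × 0.578 = 6024 + 7519 = 13543
Net migration: Group 1 + 520 → 5041; Group 5 − 310 → 13233
Giving 5041 / 5124 / 5226 / 5852 / 13233.
Scenario B total after 4 periods: 34476
Difference B − A = 34476 − 31619 = 2857

2857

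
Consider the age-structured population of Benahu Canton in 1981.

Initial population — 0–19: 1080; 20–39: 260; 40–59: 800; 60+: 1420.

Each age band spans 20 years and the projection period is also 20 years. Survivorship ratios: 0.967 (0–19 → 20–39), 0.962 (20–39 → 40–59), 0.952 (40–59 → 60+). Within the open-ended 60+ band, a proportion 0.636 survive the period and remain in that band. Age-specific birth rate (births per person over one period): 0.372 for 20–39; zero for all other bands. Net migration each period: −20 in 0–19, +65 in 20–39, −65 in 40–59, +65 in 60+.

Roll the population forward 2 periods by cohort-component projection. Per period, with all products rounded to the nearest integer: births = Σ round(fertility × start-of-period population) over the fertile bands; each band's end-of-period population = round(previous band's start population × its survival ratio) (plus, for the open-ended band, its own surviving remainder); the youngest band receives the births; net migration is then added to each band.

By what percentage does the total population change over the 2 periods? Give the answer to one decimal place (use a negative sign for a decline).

Period 1.
Births: 260 × 0.372 = 97
20–39: 1080 × 0.967 = 1044
40–59: 260 × 0.962 = 250
60+: 800 × 0.952 + 1420 × 0.636 = 762 + 903 = 1665
Net migration: 0–19 − 20 → 77; 20–39 + 65 → 1109; 40–59 − 65 → 185; 60+ + 65 → 1730
Giving 77 / 1109 / 185 / 1730.
Period 2.
Births: 1109 × 0.372 = 413
20–39: 77 × 0.967 = 74
40–59: 1109 × 0.962 = 1067
60+: 185 × 0.952 + 1730 × 0.636 = 176 + 1100 = 1276
Net migration: 0–19 − 20 → 393; 20–39 + 65 → 139; 40–59 − 65 → 1002; 60+ + 65 → 1341
Giving 393 / 139 / 1002 / 1341.
Total: 3560 → 2875; change = -685; percentage change = -19.2%

-19.2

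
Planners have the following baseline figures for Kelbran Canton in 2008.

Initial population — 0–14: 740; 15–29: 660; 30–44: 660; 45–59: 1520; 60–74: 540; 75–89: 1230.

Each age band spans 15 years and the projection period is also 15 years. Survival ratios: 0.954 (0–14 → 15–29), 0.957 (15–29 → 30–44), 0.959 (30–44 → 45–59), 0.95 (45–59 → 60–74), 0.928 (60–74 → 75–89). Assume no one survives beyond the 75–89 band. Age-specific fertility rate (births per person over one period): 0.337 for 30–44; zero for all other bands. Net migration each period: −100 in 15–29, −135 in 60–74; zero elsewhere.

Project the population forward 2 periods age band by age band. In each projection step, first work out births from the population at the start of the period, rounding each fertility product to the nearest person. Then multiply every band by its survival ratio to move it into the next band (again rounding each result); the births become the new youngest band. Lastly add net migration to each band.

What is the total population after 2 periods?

[period 1]
Births: 660 × 0.337 = 222
15–29: 740 × 0.954 = 706
30–44: 660 × 0.957 = 632
45–59: 660 × 0.959 = 633
60–74: 1520 × 0.95 = 1444
75–89: 540 × 0.928 = 501
Net migration: 15–29 − 100 → 606; 60–74 − 135 → 1309
→ [222, 606, 632, 633, 1309, 501]
[period 2]
Births: 632 × 0.337 = 213
15–29: 222 × 0.954 = 212
30–44: 606 × 0.957 = 580
45–59: 632 × 0.959 = 606
60–74: 633 × 0.95 = 601
75–89: 1309 × 0.928 = 1215
Net migration: 15–29 − 100 → 112; 60–74 − 135 → 466
→ [213, 112, 580, 606, 466, 1215]
Total after period 2: 213 + 112 + 580 + 606 + 466 + 1215 = 3192

3192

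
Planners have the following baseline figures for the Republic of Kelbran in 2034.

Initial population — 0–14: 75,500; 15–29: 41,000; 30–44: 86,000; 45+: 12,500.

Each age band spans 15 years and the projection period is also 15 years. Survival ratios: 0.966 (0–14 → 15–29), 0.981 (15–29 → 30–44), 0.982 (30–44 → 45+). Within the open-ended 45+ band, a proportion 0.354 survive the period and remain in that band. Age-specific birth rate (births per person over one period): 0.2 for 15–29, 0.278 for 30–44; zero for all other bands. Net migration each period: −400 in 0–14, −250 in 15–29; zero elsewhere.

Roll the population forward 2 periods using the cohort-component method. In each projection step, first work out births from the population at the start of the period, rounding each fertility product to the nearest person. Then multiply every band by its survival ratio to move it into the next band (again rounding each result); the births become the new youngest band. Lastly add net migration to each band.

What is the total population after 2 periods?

197959

Numbering the groups 1..4 from youngest to oldest:
— Period 1 —
Births: 41000 × 0.2 = 8200  |  86000 × 0.278 = 23908 ⇒ total 32108
Group 2: 75500 × 0.966 = 72933
Group 3: 41000 × 0.981 = 40221
Group 4: 86000 × 0.982 + 12500 × 0.354 = 84452 + 4425 = 88877
Net migration: Group 1 − 400 → 31708; Group 2 − 250 → 72683
Giving 31708 / 72683 / 40221 / 88877.
— Period 2 —
Births: 72683 × 0.2 = 14537  |  40221 × 0.278 = 11181 ⇒ total 25718
Group 2: 31708 × 0.966 = 30630
Group 3: 72683 × 0.981 = 71302
Group 4: 40221 × 0.982 + 88877 × 0.354 = 39497 + 31462 = 70959
Net migration: Group 1 − 400 → 25318; Group 2 − 250 → 30380
Giving 25318 / 30380 / 71302 / 70959.
Total after period 2: 25318 + 30380 + 71302 + 70959 = 197959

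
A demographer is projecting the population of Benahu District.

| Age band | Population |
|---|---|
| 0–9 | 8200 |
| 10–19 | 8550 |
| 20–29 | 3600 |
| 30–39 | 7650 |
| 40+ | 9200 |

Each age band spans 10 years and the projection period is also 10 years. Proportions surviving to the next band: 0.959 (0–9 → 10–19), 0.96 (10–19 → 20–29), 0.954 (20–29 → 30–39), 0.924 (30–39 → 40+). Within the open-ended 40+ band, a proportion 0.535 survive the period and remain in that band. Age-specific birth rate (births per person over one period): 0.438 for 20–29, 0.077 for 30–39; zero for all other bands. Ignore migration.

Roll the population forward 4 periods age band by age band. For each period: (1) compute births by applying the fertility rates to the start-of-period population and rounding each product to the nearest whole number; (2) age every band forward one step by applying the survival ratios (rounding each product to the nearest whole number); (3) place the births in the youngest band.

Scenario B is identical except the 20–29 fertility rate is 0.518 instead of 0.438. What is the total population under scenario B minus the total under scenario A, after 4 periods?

1734

Period 1.
Births: 3600 × 0.438 = 1577 ; 7650 × 0.077 = 589 → 2166
10–19: 8200 × 0.959 = 7864
20–29: 8550 × 0.96 = 8208
30–39: 3600 × 0.954 = 3434
40+: 7650 × 0.924 + 9200 × 0.535 = 7069 + 4922 = 11991
Population now: 0–9=2166, 10–19=7864, 20–29=8208, 30–39=3434, 40+=11991
Period 2.
Births: 8208 × 0.438 = 3595 ; 3434 × 0.077 = 264 → 3859
10–19: 2166 × 0.959 = 2077
20–29: 7864 × 0.96 = 7549
30–39: 8208 × 0.954 = 7830
40+: 3434 × 0.924 + 11991 × 0.535 = 3173 + 6415 = 9588
Population now: 0–9=3859, 10–19=2077, 20–29=7549, 30–39=7830, 40+=9588
Period 3.
Births: 7549 × 0.438 = 3306 ; 7830 × 0.077 = 603 → 3909
10–19: 3859 × 0.959 = 3701
20–29: 2077 × 0.96 = 1994
30–39: 7549 × 0.954 = 7202
40+: 7830 × 0.924 + 9588 × 0.535 = 7235 + 5130 = 12365
Population now: 0–9=3909, 10–19=3701, 20–29=1994, 30–39=7202, 40+=12365
Period 4.
Births: 1994 × 0.438 = 873 ; 7202 × 0.077 = 555 → 1428
10–19: 3909 × 0.959 = 3749
20–29: 3701 × 0.96 = 3553
30–39: 1994 × 0.954 = 1902
40+: 7202 × 0.924 + 12365 × 0.535 = 6655 + 6615 = 13270
Population now: 0–9=1428, 10–19=3749, 20–29=3553, 30–39=1902, 40+=13270
Scenario A total after 4 periods: 23902
Scenario B projection —
Period 1.
Births: 3600 × 0.518 = 1865 ; 7650 × 0.077 = 589 → 2454
10–19: 8200 × 0.959 = 7864
20–29: 8550 × 0.96 = 8208
30–39: 3600 × 0.954 = 3434
40+: 7650 × 0.924 + 9200 × 0.535 = 7069 + 4922 = 11991
Population now: 0–9=2454, 10–19=7864, 20–29=8208, 30–39=3434, 40+=11991
Period 2.
Births: 8208 × 0.518 = 4252 ; 3434 × 0.077 = 264 → 4516
10–19: 2454 × 0.959 = 2353
20–29: 7864 × 0.96 = 7549
30–39: 8208 × 0.954 = 7830
40+: 3434 × 0.924 + 11991 × 0.535 = 3173 + 6415 = 9588
Population now: 0–9=4516, 10–19=2353, 20–29=7549, 30–39=7830, 40+=9588
Period 3.
Births: 7549 × 0.518 = 3910 ; 7830 × 0.077 = 603 → 4513
10–19: 4516 × 0.959 = 4331
20–29: 2353 × 0.96 = 2259
30–39: 7549 × 0.954 = 7202
40+: 7830 × 0.924 + 9588 × 0.535 = 7235 + 5130 = 12365
Population now: 0–9=4513, 10–19=4331, 20–29=2259, 30–39=7202, 40+=12365
Period 4.
Births: 2259 × 0.518 = 1170 ; 7202 × 0.077 = 555 → 1725
10–19: 4513 × 0.959 = 4328
20–29: 4331 × 0.96 = 4158
30–39: 2259 × 0.954 = 2155
40+: 7202 × 0.924 + 12365 × 0.535 = 6655 + 6615 = 13270
Population now: 0–9=1725, 10–19=4328, 20–29=4158, 30–39=2155, 40+=13270
Scenario B total after 4 periods: 25636
Difference B − A = 25636 − 23902 = 1734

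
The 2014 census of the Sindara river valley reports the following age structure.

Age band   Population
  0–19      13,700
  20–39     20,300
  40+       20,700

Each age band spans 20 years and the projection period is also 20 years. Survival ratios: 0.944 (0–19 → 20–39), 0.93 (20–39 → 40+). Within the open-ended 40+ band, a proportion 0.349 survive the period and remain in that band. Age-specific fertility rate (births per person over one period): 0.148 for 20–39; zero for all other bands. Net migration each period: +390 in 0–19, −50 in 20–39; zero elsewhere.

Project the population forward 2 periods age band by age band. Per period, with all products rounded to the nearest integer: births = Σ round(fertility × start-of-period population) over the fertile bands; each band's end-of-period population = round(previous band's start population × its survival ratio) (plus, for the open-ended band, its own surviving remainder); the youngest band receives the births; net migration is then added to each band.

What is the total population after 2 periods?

— Period 1 —
Births: 20300 × 0.148 = 3004
20–39: 13700 × 0.944 = 12933
40+: 20300 × 0.93 + 20700 × 0.349 = 18879 + 7224 = 26103
Net migration: 0–19 + 390 → 3394; 20–39 − 50 → 12883
Giving 3394 / 12883 / 26103.
— Period 2 —
Births: 12883 × 0.148 = 1907
20–39: 3394 × 0.944 = 3204
40+: 12883 × 0.93 + 26103 × 0.349 = 11981 + 9110 = 21091
Net migration: 0–19 + 390 → 2297; 20–39 − 50 → 3154
Giving 2297 / 3154 / 21091.
Total after period 2: 2297 + 3154 + 21091 = 26542

26542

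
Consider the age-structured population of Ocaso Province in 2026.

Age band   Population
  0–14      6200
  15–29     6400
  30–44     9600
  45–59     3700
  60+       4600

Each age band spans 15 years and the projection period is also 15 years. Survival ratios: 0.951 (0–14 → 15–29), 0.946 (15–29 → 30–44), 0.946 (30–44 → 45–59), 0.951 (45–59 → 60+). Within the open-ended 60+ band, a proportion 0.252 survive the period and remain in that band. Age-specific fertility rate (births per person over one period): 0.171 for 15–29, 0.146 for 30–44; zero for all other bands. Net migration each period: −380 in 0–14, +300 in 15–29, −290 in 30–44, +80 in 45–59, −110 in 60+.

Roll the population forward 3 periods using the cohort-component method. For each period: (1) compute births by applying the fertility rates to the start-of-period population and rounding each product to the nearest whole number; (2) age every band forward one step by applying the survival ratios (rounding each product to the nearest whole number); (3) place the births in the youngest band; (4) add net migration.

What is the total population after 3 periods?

17432

Period 1:
Births: 6400 × 0.171 = 1094  |  9600 × 0.146 = 1402 — total 2496
15–29: 6200 × 0.951 = 5896
30–44: 6400 × 0.946 = 6054
45–59: 9600 × 0.946 = 9082
60+: 3700 × 0.951 + 4600 × 0.252 = 3519 + 1159 = 4678
Net migration: 0–14 − 380 → 2116; 15–29 + 300 → 6196; 30–44 − 290 → 5764; 45–59 + 80 → 9162; 60+ − 110 → 4568
Population now: 0–14=2116, 15–29=6196, 30–44=5764, 45–59=9162, 60+=4568
Period 2:
Births: 6196 × 0.171 = 1060  |  5764 × 0.146 = 842 — total 1902
15–29: 2116 × 0.951 = 2012
30–44: 6196 × 0.946 = 5861
45–59: 5764 × 0.946 = 5453
60+: 9162 × 0.951 + 4568 × 0.252 = 8713 + 1151 = 9864
Net migration: 0–14 − 380 → 1522; 15–29 + 300 → 2312; 30–44 − 290 → 5571; 45–59 + 80 → 5533; 60+ − 110 → 9754
Population now: 0–14=1522, 15–29=2312, 30–44=5571, 45–59=5533, 60+=9754
Period 3:
Births: 2312 × 0.171 = 395  |  5571 × 0.146 = 813 — total 1208
15–29: 1522 × 0.951 = 1447
30–44: 2312 × 0.946 = 2187
45–59: 5571 × 0.946 = 5270
60+: 5533 × 0.951 + 9754 × 0.252 = 5262 + 2458 = 7720
Net migration: 0–14 − 380 → 828; 15–29 + 300 → 1747; 30–44 − 290 → 1897; 45–59 + 80 → 5350; 60+ − 110 → 7610
Population now: 0–14=828, 15–29=1747, 30–44=1897, 45–59=5350, 60+=7610
Total after period 3: 828 + 1747 + 1897 + 5350 + 7610 = 17432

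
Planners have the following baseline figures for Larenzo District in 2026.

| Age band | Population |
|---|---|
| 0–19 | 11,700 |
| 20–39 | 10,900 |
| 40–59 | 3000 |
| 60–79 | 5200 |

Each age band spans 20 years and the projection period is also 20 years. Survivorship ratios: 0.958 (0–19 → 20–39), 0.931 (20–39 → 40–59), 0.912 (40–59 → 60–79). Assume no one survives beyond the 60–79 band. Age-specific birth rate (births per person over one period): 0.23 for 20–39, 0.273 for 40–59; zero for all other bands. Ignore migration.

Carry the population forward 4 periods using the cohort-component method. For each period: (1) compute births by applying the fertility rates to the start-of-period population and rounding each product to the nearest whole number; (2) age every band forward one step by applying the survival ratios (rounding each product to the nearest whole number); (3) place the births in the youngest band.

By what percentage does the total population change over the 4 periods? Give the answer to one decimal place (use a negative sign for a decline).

Period 1.
Births: 10900 * 0.23 = 2507  |  3000 * 0.273 = 819 ⇒ total 3326
20–39: 11700 * 0.958 = 11209
40–59: 10900 * 0.931 = 10148
60–79: 3000 * 0.912 = 2736
End of period: [3326, 11209, 10148, 2736]
Period 2.
Births: 11209 * 0.23 = 2578  |  10148 * 0.273 = 2770 ⇒ total 5348
20–39: 3326 * 0.958 = 3186
40–59: 11209 * 0.931 = 10436
60–79: 10148 * 0.912 = 9255
End of period: [5348, 3186, 10436, 9255]
Period 3.
Births: 3186 * 0.23 = 733  |  10436 * 0.273 = 2849 ⇒ total 3582
20–39: 5348 * 0.958 = 5123
40–59: 3186 * 0.931 = 2966
60–79: 10436 * 0.912 = 9518
End of period: [3582, 5123, 2966, 9518]
Period 4.
Births: 5123 * 0.23 = 1178  |  2966 * 0.273 = 810 ⇒ total 1988
20–39: 3582 * 0.958 = 3432
40–59: 5123 * 0.931 = 4770
60–79: 2966 * 0.912 = 2705
End of period: [1988, 3432, 4770, 2705]
Total: 30800 → 12895; change = -17905; percentage change = -58.1%

-58.1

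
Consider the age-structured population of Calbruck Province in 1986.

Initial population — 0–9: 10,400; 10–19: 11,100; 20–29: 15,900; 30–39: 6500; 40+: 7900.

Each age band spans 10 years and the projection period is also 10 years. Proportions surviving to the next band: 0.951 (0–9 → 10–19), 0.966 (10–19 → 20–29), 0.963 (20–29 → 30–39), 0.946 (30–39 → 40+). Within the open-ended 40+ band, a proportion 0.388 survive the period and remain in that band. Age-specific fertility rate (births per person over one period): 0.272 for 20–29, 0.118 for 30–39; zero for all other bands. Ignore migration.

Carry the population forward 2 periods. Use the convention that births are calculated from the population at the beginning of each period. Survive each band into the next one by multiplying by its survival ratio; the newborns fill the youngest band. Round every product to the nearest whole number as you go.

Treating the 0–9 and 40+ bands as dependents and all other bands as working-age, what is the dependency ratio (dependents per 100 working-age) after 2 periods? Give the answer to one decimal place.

92.2

Numbering the bands 1..5 from youngest to oldest:
Period 1.
Births: 15900 * 0.272 = 4325 ; 6500 * 0.118 = 767 → 5092
Band 2: 10400 * 0.951 = 9890
Band 3: 11100 * 0.966 = 10723
Band 4: 15900 * 0.963 = 15312
Band 5: 6500 * 0.946 + 7900 * 0.388 = 6149 + 3065 = 9214
→ [5092, 9890, 10723, 15312, 9214]
Period 2.
Births: 10723 * 0.272 = 2917 ; 15312 * 0.118 = 1807 → 4724
Band 2: 5092 * 0.951 = 4842
Band 3: 9890 * 0.966 = 9554
Band 4: 10723 * 0.963 = 10326
Band 5: 15312 * 0.946 + 9214 * 0.388 = 14485 + 3575 = 18060
→ [4724, 4842, 9554, 10326, 18060]
Dependents (band 0–9 + band 40+) = 4724 + 18060 = 22784; working-age = 24722; ratio = 22784/24722 × 100 = 92.2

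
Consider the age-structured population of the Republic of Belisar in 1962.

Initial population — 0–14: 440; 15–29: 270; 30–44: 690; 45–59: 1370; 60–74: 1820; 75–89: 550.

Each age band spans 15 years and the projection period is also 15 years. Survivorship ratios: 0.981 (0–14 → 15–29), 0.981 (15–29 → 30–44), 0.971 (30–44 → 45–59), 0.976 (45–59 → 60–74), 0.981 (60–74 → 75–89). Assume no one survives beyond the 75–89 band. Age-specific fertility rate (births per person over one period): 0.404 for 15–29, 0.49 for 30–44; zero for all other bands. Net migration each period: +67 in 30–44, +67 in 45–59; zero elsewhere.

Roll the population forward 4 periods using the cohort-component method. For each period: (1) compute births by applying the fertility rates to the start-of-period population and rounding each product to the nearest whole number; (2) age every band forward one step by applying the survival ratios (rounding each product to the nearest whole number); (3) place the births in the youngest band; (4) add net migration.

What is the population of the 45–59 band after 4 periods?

551

After projecting period 1:
Births: 270 * 0.404 = 109, 690 * 0.49 = 338 → total 447
15–29: 440 * 0.981 = 432
30–44: 270 * 0.981 = 265
45–59: 690 * 0.971 = 670
60–74: 1370 * 0.976 = 1337
75–89: 1820 * 0.981 = 1785
Net migration: 30–44 + 67 → 332; 45–59 + 67 → 737
Giving 447 / 432 / 332 / 737 / 1337 / 1785.
After projecting period 2:
Births: 432 * 0.404 = 175, 332 * 0.49 = 163 → total 338
15–29: 447 * 0.981 = 439
30–44: 432 * 0.981 = 424
45–59: 332 * 0.971 = 322
60–74: 737 * 0.976 = 719
75–89: 1337 * 0.981 = 1312
Net migration: 30–44 + 67 → 491; 45–59 + 67 → 389
Giving 338 / 439 / 491 / 389 / 719 / 1312.
After projecting period 3:
Births: 439 * 0.404 = 177, 491 * 0.49 = 241 → total 418
15–29: 338 * 0.981 = 332
30–44: 439 * 0.981 = 431
45–59: 491 * 0.971 = 477
60–74: 389 * 0.976 = 380
75–89: 719 * 0.981 = 705
Net migration: 30–44 + 67 → 498; 45–59 + 67 → 544
Giving 418 / 332 / 498 / 544 / 380 / 705.
After projecting period 4:
Births: 332 * 0.404 = 134, 498 * 0.49 = 244 → total 378
15–29: 418 * 0.981 = 410
30–44: 332 * 0.981 = 326
45–59: 498 * 0.971 = 484
60–74: 544 * 0.976 = 531
75–89: 380 * 0.981 = 373
Net migration: 30–44 + 67 → 393; 45–59 + 67 → 551
Giving 378 / 410 / 393 / 551 / 531 / 373.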